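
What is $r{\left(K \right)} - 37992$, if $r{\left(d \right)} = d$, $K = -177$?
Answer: $-38169$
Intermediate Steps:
$r{\left(K \right)} - 37992 = -177 - 37992 = -38169$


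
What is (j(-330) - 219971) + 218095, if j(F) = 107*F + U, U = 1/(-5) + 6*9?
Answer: -185661/5 ≈ -37132.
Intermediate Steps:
U = 269/5 (U = -1/5 + 54 = 269/5 ≈ 53.800)
j(F) = 269/5 + 107*F (j(F) = 107*F + 269/5 = 269/5 + 107*F)
(j(-330) - 219971) + 218095 = ((269/5 + 107*(-330)) - 219971) + 218095 = ((269/5 - 35310) - 219971) + 218095 = (-176281/5 - 219971) + 218095 = -1276136/5 + 218095 = -185661/5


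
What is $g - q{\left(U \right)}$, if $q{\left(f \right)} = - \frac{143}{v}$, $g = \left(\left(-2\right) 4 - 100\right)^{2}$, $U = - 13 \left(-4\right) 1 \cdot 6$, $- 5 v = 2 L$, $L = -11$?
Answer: $\frac{23393}{2} \approx 11697.0$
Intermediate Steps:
$v = \frac{22}{5}$ ($v = - \frac{2 \left(-11\right)}{5} = \left(- \frac{1}{5}\right) \left(-22\right) = \frac{22}{5} \approx 4.4$)
$U = 312$ ($U = - 13 \left(\left(-4\right) 6\right) = \left(-13\right) \left(-24\right) = 312$)
$g = 11664$ ($g = \left(-8 - 100\right)^{2} = \left(-108\right)^{2} = 11664$)
$q{\left(f \right)} = - \frac{65}{2}$ ($q{\left(f \right)} = - \frac{143}{\frac{22}{5}} = \left(-143\right) \frac{5}{22} = - \frac{65}{2}$)
$g - q{\left(U \right)} = 11664 - - \frac{65}{2} = 11664 + \frac{65}{2} = \frac{23393}{2}$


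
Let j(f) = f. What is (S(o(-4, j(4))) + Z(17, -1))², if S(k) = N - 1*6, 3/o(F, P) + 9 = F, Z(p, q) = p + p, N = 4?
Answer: 1024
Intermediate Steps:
Z(p, q) = 2*p
o(F, P) = 3/(-9 + F)
S(k) = -2 (S(k) = 4 - 1*6 = 4 - 6 = -2)
(S(o(-4, j(4))) + Z(17, -1))² = (-2 + 2*17)² = (-2 + 34)² = 32² = 1024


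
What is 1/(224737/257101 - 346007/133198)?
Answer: -2634256846/4540325137 ≈ -0.58019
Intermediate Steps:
1/(224737/257101 - 346007/133198) = 1/(-4540325137/2634256846) = -2634256846/4540325137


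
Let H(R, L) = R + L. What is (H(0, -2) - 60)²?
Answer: 3844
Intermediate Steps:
H(R, L) = L + R
(H(0, -2) - 60)² = ((-2 + 0) - 60)² = (-2 - 60)² = (-62)² = 3844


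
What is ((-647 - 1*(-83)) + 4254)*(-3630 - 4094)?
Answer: -28501560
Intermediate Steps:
((-647 - 1*(-83)) + 4254)*(-3630 - 4094) = ((-647 + 83) + 4254)*(-7724) = (-564 + 4254)*(-7724) = 3690*(-7724) = -28501560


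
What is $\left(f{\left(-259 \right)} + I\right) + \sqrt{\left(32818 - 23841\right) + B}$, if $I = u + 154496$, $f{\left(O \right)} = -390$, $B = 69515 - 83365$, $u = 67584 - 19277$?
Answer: $202413 + i \sqrt{4873} \approx 2.0241 \cdot 10^{5} + 69.807 i$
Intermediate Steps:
$u = 48307$
$B = -13850$ ($B = 69515 - 83365 = -13850$)
$I = 202803$ ($I = 48307 + 154496 = 202803$)
$\left(f{\left(-259 \right)} + I\right) + \sqrt{\left(32818 - 23841\right) + B} = \left(-390 + 202803\right) + \sqrt{\left(32818 - 23841\right) - 13850} = 202413 + \sqrt{8977 - 13850} = 202413 + \sqrt{-4873} = 202413 + i \sqrt{4873}$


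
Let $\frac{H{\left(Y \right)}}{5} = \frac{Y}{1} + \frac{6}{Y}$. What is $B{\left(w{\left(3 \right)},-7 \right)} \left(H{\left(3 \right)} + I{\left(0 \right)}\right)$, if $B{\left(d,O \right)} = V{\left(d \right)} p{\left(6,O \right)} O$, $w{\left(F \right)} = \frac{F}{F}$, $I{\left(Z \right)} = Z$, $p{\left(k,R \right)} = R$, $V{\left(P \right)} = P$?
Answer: $1225$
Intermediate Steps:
$H{\left(Y \right)} = 5 Y + \frac{30}{Y}$ ($H{\left(Y \right)} = 5 \left(\frac{Y}{1} + \frac{6}{Y}\right) = 5 \left(Y 1 + \frac{6}{Y}\right) = 5 \left(Y + \frac{6}{Y}\right) = 5 Y + \frac{30}{Y}$)
$w{\left(F \right)} = 1$
$B{\left(d,O \right)} = d O^{2}$ ($B{\left(d,O \right)} = d O O = O d O = d O^{2}$)
$B{\left(w{\left(3 \right)},-7 \right)} \left(H{\left(3 \right)} + I{\left(0 \right)}\right) = 1 \left(-7\right)^{2} \left(\left(5 \cdot 3 + \frac{30}{3}\right) + 0\right) = 1 \cdot 49 \left(\left(15 + 30 \cdot \frac{1}{3}\right) + 0\right) = 49 \left(\left(15 + 10\right) + 0\right) = 49 \left(25 + 0\right) = 49 \cdot 25 = 1225$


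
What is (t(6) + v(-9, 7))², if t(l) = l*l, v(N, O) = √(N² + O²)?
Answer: (36 + √130)² ≈ 2246.9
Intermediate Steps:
t(l) = l²
(t(6) + v(-9, 7))² = (6² + √((-9)² + 7²))² = (36 + √(81 + 49))² = (36 + √130)²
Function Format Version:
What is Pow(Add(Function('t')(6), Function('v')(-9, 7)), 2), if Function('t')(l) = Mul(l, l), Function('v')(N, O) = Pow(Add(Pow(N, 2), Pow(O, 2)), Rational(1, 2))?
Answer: Pow(Add(36, Pow(130, Rational(1, 2))), 2) ≈ 2246.9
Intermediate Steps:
Function('t')(l) = Pow(l, 2)
Pow(Add(Function('t')(6), Function('v')(-9, 7)), 2) = Pow(Add(Pow(6, 2), Pow(Add(Pow(-9, 2), Pow(7, 2)), Rational(1, 2))), 2) = Pow(Add(36, Pow(Add(81, 49), Rational(1, 2))), 2) = Pow(Add(36, Pow(130, Rational(1, 2))), 2)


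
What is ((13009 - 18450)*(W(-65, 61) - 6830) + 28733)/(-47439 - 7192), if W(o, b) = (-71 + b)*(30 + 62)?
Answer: -42196483/54631 ≈ -772.39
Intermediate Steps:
W(o, b) = -6532 + 92*b (W(o, b) = (-71 + b)*92 = -6532 + 92*b)
((13009 - 18450)*(W(-65, 61) - 6830) + 28733)/(-47439 - 7192) = ((13009 - 18450)*((-6532 + 92*61) - 6830) + 28733)/(-47439 - 7192) = (-5441*((-6532 + 5612) - 6830) + 28733)/(-54631) = (-5441*(-920 - 6830) + 28733)*(-1/54631) = (-5441*(-7750) + 28733)*(-1/54631) = (42167750 + 28733)*(-1/54631) = 42196483*(-1/54631) = -42196483/54631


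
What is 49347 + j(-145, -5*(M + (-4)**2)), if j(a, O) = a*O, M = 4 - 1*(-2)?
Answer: 65297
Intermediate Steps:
M = 6 (M = 4 + 2 = 6)
j(a, O) = O*a
49347 + j(-145, -5*(M + (-4)**2)) = 49347 - 5*(6 + (-4)**2)*(-145) = 49347 - 5*(6 + 16)*(-145) = 49347 - 5*22*(-145) = 49347 - 110*(-145) = 49347 + 15950 = 65297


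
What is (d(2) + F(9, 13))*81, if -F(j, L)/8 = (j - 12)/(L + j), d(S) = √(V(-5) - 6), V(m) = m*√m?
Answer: 972/11 + 81*√(-6 - 5*I*√5) ≈ 236.49 - 247.6*I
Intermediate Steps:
V(m) = m^(3/2)
d(S) = √(-6 - 5*I*√5) (d(S) = √((-5)^(3/2) - 6) = √(-5*I*√5 - 6) = √(-6 - 5*I*√5))
F(j, L) = -8*(-12 + j)/(L + j) (F(j, L) = -8*(j - 12)/(L + j) = -8*(-12 + j)/(L + j))
(d(2) + F(9, 13))*81 = (√(-6 - 5*I*√5) + 8*(12 - 1*9)/(13 + 9))*81 = (√(-6 - 5*I*√5) + 8*(12 - 9)/22)*81 = (√(-6 - 5*I*√5) + 8*(1/22)*3)*81 = (√(-6 - 5*I*√5) + 12/11)*81 = (12/11 + √(-6 - 5*I*√5))*81 = 972/11 + 81*√(-6 - 5*I*√5)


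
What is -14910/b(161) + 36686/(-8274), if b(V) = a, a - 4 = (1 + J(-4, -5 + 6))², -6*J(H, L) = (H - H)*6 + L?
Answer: -2223676087/699153 ≈ -3180.5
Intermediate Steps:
J(H, L) = -L/6 (J(H, L) = -((H - H)*6 + L)/6 = -(0*6 + L)/6 = -(0 + L)/6 = -L/6)
a = 169/36 (a = 4 + (1 - (-5 + 6)/6)² = 4 + (1 - ⅙*1)² = 4 + (1 - ⅙)² = 4 + (⅚)² = 4 + 25/36 = 169/36 ≈ 4.6944)
b(V) = 169/36
-14910/b(161) + 36686/(-8274) = -14910/169/36 + 36686/(-8274) = -14910*36/169 + 36686*(-1/8274) = -536760/169 - 18343/4137 = -2223676087/699153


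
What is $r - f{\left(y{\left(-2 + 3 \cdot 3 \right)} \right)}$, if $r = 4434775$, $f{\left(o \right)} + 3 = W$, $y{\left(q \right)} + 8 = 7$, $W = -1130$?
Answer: $4435908$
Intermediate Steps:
$y{\left(q \right)} = -1$ ($y{\left(q \right)} = -8 + 7 = -1$)
$f{\left(o \right)} = -1133$ ($f{\left(o \right)} = -3 - 1130 = -1133$)
$r - f{\left(y{\left(-2 + 3 \cdot 3 \right)} \right)} = 4434775 - -1133 = 4434775 + 1133 = 4435908$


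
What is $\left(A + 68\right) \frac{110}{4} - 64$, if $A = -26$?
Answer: $1091$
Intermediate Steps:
$\left(A + 68\right) \frac{110}{4} - 64 = \left(-26 + 68\right) \frac{110}{4} - 64 = 42 \cdot 110 \cdot \frac{1}{4} - 64 = 42 \cdot \frac{55}{2} - 64 = 1155 - 64 = 1091$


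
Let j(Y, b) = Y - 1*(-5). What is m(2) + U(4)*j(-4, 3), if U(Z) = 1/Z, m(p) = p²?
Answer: 17/4 ≈ 4.2500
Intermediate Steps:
j(Y, b) = 5 + Y (j(Y, b) = Y + 5 = 5 + Y)
m(2) + U(4)*j(-4, 3) = 2² + (5 - 4)/4 = 4 + (¼)*1 = 4 + ¼ = 17/4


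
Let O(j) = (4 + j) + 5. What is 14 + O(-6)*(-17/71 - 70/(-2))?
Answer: 8398/71 ≈ 118.28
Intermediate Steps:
O(j) = 9 + j
14 + O(-6)*(-17/71 - 70/(-2)) = 14 + (9 - 6)*(-17/71 - 70/(-2)) = 14 + 3*(-17*1/71 - 70*(-½)) = 14 + 3*(-17/71 + 35) = 14 + 3*(2468/71) = 14 + 7404/71 = 8398/71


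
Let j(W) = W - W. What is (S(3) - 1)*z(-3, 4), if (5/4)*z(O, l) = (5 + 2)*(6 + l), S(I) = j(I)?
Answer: -56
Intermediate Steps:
j(W) = 0
S(I) = 0
z(O, l) = 168/5 + 28*l/5 (z(O, l) = 4*((5 + 2)*(6 + l))/5 = 4*(7*(6 + l))/5 = 4*(42 + 7*l)/5 = 168/5 + 28*l/5)
(S(3) - 1)*z(-3, 4) = (0 - 1)*(168/5 + (28/5)*4) = -(168/5 + 112/5) = -1*56 = -56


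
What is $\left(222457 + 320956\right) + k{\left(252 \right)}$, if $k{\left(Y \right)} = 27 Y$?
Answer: $550217$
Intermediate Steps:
$\left(222457 + 320956\right) + k{\left(252 \right)} = \left(222457 + 320956\right) + 27 \cdot 252 = 543413 + 6804 = 550217$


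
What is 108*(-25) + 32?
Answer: -2668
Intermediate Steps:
108*(-25) + 32 = -2700 + 32 = -2668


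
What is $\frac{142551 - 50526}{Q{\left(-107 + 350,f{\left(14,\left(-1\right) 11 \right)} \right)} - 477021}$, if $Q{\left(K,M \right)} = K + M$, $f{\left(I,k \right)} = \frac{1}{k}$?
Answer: $- \frac{1012275}{5244559} \approx -0.19301$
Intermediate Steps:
$\frac{142551 - 50526}{Q{\left(-107 + 350,f{\left(14,\left(-1\right) 11 \right)} \right)} - 477021} = \frac{142551 - 50526}{\left(\left(-107 + 350\right) + \frac{1}{\left(-1\right) 11}\right) - 477021} = \frac{92025}{\left(243 + \frac{1}{-11}\right) - 477021} = \frac{92025}{\left(243 - \frac{1}{11}\right) - 477021} = \frac{92025}{\frac{2672}{11} - 477021} = \frac{92025}{- \frac{5244559}{11}} = 92025 \left(- \frac{11}{5244559}\right) = - \frac{1012275}{5244559}$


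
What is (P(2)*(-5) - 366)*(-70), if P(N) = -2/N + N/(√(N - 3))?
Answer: 25270 - 700*I ≈ 25270.0 - 700.0*I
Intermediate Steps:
P(N) = -2/N + N/√(-3 + N) (P(N) = -2/N + N/(√(-3 + N)) = -2/N + N/√(-3 + N))
(P(2)*(-5) - 366)*(-70) = ((-2/2 + 2/√(-3 + 2))*(-5) - 366)*(-70) = ((-2*½ + 2/√(-1))*(-5) - 366)*(-70) = ((-1 + 2*(-I))*(-5) - 366)*(-70) = ((-1 - 2*I)*(-5) - 366)*(-70) = ((5 + 10*I) - 366)*(-70) = (-361 + 10*I)*(-70) = 25270 - 700*I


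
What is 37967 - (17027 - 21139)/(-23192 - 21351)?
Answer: 1691159969/44543 ≈ 37967.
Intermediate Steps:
37967 - (17027 - 21139)/(-23192 - 21351) = 37967 - (-4112)/(-44543) = 37967 - (-4112)*(-1)/44543 = 37967 - 1*4112/44543 = 37967 - 4112/44543 = 1691159969/44543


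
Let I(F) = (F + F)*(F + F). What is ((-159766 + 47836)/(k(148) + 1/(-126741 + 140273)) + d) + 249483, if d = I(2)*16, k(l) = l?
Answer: 166215632961/667579 ≈ 2.4898e+5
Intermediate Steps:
I(F) = 4*F² (I(F) = (2*F)*(2*F) = 4*F²)
d = 256 (d = (4*2²)*16 = (4*4)*16 = 16*16 = 256)
((-159766 + 47836)/(k(148) + 1/(-126741 + 140273)) + d) + 249483 = ((-159766 + 47836)/(148 + 1/(-126741 + 140273)) + 256) + 249483 = (-111930/(148 + 1/13532) + 256) + 249483 = (-111930/2002737/13532 + 256) + 249483 = (-111930*13532/2002737 + 256) + 249483 = (-504878920/667579 + 256) + 249483 = -333978696/667579 + 249483 = 166215632961/667579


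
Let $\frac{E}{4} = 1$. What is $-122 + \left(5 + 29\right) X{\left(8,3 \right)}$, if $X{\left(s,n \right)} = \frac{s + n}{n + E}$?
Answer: $- \frac{480}{7} \approx -68.571$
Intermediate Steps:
$E = 4$ ($E = 4 \cdot 1 = 4$)
$X{\left(s,n \right)} = \frac{n + s}{4 + n}$ ($X{\left(s,n \right)} = \frac{s + n}{n + 4} = \frac{n + s}{4 + n}$)
$-122 + \left(5 + 29\right) X{\left(8,3 \right)} = -122 + \left(5 + 29\right) \frac{3 + 8}{4 + 3} = -122 + 34 \cdot \frac{1}{7} \cdot 11 = -122 + 34 \cdot \frac{11}{7} = -122 + \frac{374}{7} = - \frac{480}{7}$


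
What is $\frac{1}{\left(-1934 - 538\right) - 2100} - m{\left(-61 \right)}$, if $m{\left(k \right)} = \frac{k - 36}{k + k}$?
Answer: $- \frac{221803}{278892} \approx -0.7953$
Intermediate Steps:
$m{\left(k \right)} = \frac{-36 + k}{2 k}$
$\frac{1}{\left(-1934 - 538\right) - 2100} - m{\left(-61 \right)} = \frac{1}{\left(-1934 - 538\right) - 2100} - \frac{-36 - 61}{2 \left(-61\right)} = \frac{1}{\left(-1934 - 538\right) - 2100} - \frac{1}{2} \left(- \frac{1}{61}\right) \left(-97\right) = \frac{1}{-2472 - 2100} - \frac{97}{122} = \frac{1}{-4572} - \frac{97}{122} = - \frac{1}{4572} - \frac{97}{122} = - \frac{221803}{278892}$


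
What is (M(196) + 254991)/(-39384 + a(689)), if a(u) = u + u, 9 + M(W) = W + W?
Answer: -127687/19003 ≈ -6.7193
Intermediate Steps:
M(W) = -9 + 2*W (M(W) = -9 + (W + W) = -9 + 2*W)
a(u) = 2*u
(M(196) + 254991)/(-39384 + a(689)) = ((-9 + 2*196) + 254991)/(-39384 + 2*689) = ((-9 + 392) + 254991)/(-39384 + 1378) = (383 + 254991)/(-38006) = 255374*(-1/38006) = -127687/19003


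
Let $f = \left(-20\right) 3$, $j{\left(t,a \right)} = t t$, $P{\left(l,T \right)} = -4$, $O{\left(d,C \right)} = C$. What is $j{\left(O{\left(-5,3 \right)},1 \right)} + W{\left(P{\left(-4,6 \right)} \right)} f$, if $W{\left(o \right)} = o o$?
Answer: $-951$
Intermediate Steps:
$j{\left(t,a \right)} = t^{2}$
$f = -60$
$W{\left(o \right)} = o^{2}$
$j{\left(O{\left(-5,3 \right)},1 \right)} + W{\left(P{\left(-4,6 \right)} \right)} f = 3^{2} + \left(-4\right)^{2} \left(-60\right) = 9 + 16 \left(-60\right) = 9 - 960 = -951$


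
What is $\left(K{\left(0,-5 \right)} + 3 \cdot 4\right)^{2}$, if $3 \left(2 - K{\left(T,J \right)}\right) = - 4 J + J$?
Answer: $81$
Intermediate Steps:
$K{\left(T,J \right)} = 2 + J$ ($K{\left(T,J \right)} = 2 - \frac{- 4 J + J}{3} = 2 - \frac{\left(-3\right) J}{3} = 2 + J$)
$\left(K{\left(0,-5 \right)} + 3 \cdot 4\right)^{2} = \left(\left(2 - 5\right) + 3 \cdot 4\right)^{2} = \left(-3 + 12\right)^{2} = 9^{2} = 81$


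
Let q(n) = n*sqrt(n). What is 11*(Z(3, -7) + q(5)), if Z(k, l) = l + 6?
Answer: -11 + 55*sqrt(5) ≈ 111.98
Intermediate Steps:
Z(k, l) = 6 + l
q(n) = n**(3/2)
11*(Z(3, -7) + q(5)) = 11*((6 - 7) + 5**(3/2)) = 11*(-1 + 5*sqrt(5)) = -11 + 55*sqrt(5)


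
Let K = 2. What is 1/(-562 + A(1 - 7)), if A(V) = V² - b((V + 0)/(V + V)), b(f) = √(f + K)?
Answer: -1052/553347 + √10/553347 ≈ -0.0018954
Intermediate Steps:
b(f) = √(2 + f) (b(f) = √(f + 2) = √(2 + f))
A(V) = V² - √10/2 (A(V) = V² - √(2 + (V + 0)/(V + V)) = V² - √(2 + V/((2*V))) = V² - √(2 + V*(1/(2*V))) = V² - √(2 + ½) = V² - √(5/2) = V² - √10/2)
1/(-562 + A(1 - 7)) = 1/(-562 + ((1 - 7)² - √10/2)) = 1/(-562 + ((-6)² - √10/2)) = 1/(-562 + (36 - √10/2)) = 1/(-526 - √10/2)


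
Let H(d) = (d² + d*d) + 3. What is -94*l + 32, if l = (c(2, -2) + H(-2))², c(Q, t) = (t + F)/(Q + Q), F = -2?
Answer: -9368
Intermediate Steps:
c(Q, t) = (-2 + t)/(2*Q) (c(Q, t) = (t - 2)/(Q + Q) = (-2 + t)/((2*Q)) = (-2 + t)*(1/(2*Q)) = (-2 + t)/(2*Q))
H(d) = 3 + 2*d² (H(d) = (d² + d²) + 3 = 2*d² + 3 = 3 + 2*d²)
l = 100 (l = ((½)*(-2 - 2)/2 + (3 + 2*(-2)²))² = ((½)*(½)*(-4) + (3 + 2*4))² = (-1 + (3 + 8))² = (-1 + 11)² = 10² = 100)
-94*l + 32 = -94*100 + 32 = -9400 + 32 = -9368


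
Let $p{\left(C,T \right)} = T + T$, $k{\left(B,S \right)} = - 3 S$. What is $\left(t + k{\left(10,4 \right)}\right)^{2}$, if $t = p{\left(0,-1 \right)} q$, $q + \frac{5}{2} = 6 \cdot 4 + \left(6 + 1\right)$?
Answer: $4761$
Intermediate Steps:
$p{\left(C,T \right)} = 2 T$
$q = \frac{57}{2}$ ($q = - \frac{5}{2} + \left(6 \cdot 4 + \left(6 + 1\right)\right) = - \frac{5}{2} + \left(24 + 7\right) = - \frac{5}{2} + 31 = \frac{57}{2} \approx 28.5$)
$t = -57$ ($t = 2 \left(-1\right) \frac{57}{2} = \left(-2\right) \frac{57}{2} = -57$)
$\left(t + k{\left(10,4 \right)}\right)^{2} = \left(-57 - 12\right)^{2} = \left(-69\right)^{2} = 4761$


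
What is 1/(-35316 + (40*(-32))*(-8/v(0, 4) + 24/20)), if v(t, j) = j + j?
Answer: -1/35572 ≈ -2.8112e-5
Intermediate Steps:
v(t, j) = 2*j
1/(-35316 + (40*(-32))*(-8/v(0, 4) + 24/20)) = 1/(-35316 + (40*(-32))*(-8/(2*4) + 24/20)) = 1/(-35316 - 1280*(-8/8 + 24*(1/20))) = 1/(-35316 - 1280*(-8*⅛ + 6/5)) = 1/(-35316 - 1280*(-1 + 6/5)) = 1/(-35316 - 1280*⅕) = 1/(-35316 - 256) = 1/(-35572) = -1/35572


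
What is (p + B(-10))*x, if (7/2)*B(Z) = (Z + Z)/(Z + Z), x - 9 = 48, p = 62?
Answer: 24852/7 ≈ 3550.3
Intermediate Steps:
x = 57 (x = 9 + 48 = 57)
B(Z) = 2/7 (B(Z) = 2*((Z + Z)/(Z + Z))/7 = 2*((2*Z)/((2*Z)))/7 = 2*((2*Z)*(1/(2*Z)))/7 = (2/7)*1 = 2/7)
(p + B(-10))*x = (62 + 2/7)*57 = (436/7)*57 = 24852/7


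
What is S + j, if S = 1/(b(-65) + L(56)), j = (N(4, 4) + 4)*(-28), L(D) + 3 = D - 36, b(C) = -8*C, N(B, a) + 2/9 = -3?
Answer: -35081/1611 ≈ -21.776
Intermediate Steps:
N(B, a) = -29/9 (N(B, a) = -2/9 - 3 = -29/9)
L(D) = -39 + D (L(D) = -3 + (D - 36) = -3 + (-36 + D) = -39 + D)
j = -196/9 (j = (-29/9 + 4)*(-28) = (7/9)*(-28) = -196/9 ≈ -21.778)
S = 1/537 (S = 1/(-8*(-65) + (-39 + 56)) = 1/(520 + 17) = 1/537 ≈ 0.0018622)
S + j = 1/537 - 196/9 = -35081/1611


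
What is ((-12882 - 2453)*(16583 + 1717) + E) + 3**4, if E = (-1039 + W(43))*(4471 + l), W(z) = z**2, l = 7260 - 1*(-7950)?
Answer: -264688809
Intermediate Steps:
l = 15210 (l = 7260 + 7950 = 15210)
E = 15941610 (E = (-1039 + 43**2)*(4471 + 15210) = (-1039 + 1849)*19681 = 810*19681 = 15941610)
((-12882 - 2453)*(16583 + 1717) + E) + 3**4 = ((-12882 - 2453)*(16583 + 1717) + 15941610) + 3**4 = (-15335*18300 + 15941610) + 81 = (-280630500 + 15941610) + 81 = -264688890 + 81 = -264688809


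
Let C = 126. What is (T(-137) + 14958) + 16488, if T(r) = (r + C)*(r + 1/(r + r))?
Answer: 9029133/274 ≈ 32953.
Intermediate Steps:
T(r) = (126 + r)*(r + 1/(2*r)) (T(r) = (r + 126)*(r + 1/(r + r)) = (126 + r)*(r + 1/(2*r)))
(T(-137) + 14958) + 16488 = ((1/2 + (-137)**2 + 63/(-137) + 126*(-137)) + 14958) + 16488 = ((1/2 + 18769 + 63*(-1/137) - 17262) + 14958) + 16488 = ((1/2 + 18769 - 63/137 - 17262) + 14958) + 16488 = (412929/274 + 14958) + 16488 = 4511421/274 + 16488 = 9029133/274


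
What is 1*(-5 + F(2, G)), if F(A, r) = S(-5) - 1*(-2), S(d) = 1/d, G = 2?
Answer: -16/5 ≈ -3.2000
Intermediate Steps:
S(d) = 1/d
F(A, r) = 9/5 (F(A, r) = 1/(-5) - 1*(-2) = -1/5 + 2 = 9/5)
1*(-5 + F(2, G)) = 1*(-5 + 9/5) = 1*(-16/5) = -16/5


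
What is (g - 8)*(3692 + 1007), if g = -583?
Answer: -2777109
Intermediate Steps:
(g - 8)*(3692 + 1007) = (-583 - 8)*(3692 + 1007) = -591*4699 = -2777109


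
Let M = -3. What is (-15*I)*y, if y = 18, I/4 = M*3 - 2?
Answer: 11880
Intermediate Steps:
I = -44 (I = 4*(-3*3 - 2) = 4*(-9 - 2) = 4*(-11) = -44)
(-15*I)*y = -15*(-44)*18 = 660*18 = 11880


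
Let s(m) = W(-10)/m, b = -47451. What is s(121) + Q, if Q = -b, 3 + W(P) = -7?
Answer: 5741561/121 ≈ 47451.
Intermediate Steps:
W(P) = -10 (W(P) = -3 - 7 = -10)
s(m) = -10/m
Q = 47451 (Q = -1*(-47451) = 47451)
s(121) + Q = -10/121 + 47451 = 5741561/121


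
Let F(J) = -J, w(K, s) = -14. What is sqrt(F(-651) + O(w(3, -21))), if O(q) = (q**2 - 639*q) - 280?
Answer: 3*sqrt(1057) ≈ 97.535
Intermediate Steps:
O(q) = -280 + q**2 - 639*q
sqrt(F(-651) + O(w(3, -21))) = sqrt(-1*(-651) + (-280 + (-14)**2 - 639*(-14))) = sqrt(651 + (-280 + 196 + 8946)) = sqrt(651 + 8862) = sqrt(9513) = 3*sqrt(1057)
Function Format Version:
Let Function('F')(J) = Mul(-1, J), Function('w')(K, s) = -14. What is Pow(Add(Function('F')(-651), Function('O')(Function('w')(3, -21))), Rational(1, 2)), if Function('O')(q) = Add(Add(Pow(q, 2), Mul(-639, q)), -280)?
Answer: Mul(3, Pow(1057, Rational(1, 2))) ≈ 97.535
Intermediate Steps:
Function('O')(q) = Add(-280, Pow(q, 2), Mul(-639, q))
Pow(Add(Function('F')(-651), Function('O')(Function('w')(3, -21))), Rational(1, 2)) = Pow(Add(Mul(-1, -651), Add(-280, Pow(-14, 2), Mul(-639, -14))), Rational(1, 2)) = Pow(Add(651, Add(-280, 196, 8946)), Rational(1, 2)) = Pow(Add(651, 8862), Rational(1, 2)) = Pow(9513, Rational(1, 2)) = Mul(3, Pow(1057, Rational(1, 2)))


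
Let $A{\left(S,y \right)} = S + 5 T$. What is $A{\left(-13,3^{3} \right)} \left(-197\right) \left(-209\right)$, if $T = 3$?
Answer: $82346$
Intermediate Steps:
$A{\left(S,y \right)} = 15 + S$ ($A{\left(S,y \right)} = S + 5 \cdot 3 = S + 15 = 15 + S$)
$A{\left(-13,3^{3} \right)} \left(-197\right) \left(-209\right) = \left(15 - 13\right) \left(-197\right) \left(-209\right) = 2 \left(-197\right) \left(-209\right) = \left(-394\right) \left(-209\right) = 82346$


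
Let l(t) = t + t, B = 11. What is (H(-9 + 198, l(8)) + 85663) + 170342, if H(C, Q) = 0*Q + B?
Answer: 256016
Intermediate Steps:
l(t) = 2*t
H(C, Q) = 11 (H(C, Q) = 0*Q + 11 = 0 + 11 = 11)
(H(-9 + 198, l(8)) + 85663) + 170342 = (11 + 85663) + 170342 = 85674 + 170342 = 256016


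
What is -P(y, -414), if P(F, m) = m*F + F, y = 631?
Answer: 260603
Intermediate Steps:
P(F, m) = F + F*m (P(F, m) = F*m + F = F + F*m)
-P(y, -414) = -631*(1 - 414) = -631*(-413) = -1*(-260603) = 260603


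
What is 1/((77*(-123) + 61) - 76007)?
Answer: -1/85417 ≈ -1.1707e-5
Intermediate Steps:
1/((77*(-123) + 61) - 76007) = 1/((-9471 + 61) - 76007) = 1/(-9410 - 76007) = 1/(-85417) = -1/85417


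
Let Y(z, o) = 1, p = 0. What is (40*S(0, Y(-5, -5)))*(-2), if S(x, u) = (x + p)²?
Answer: 0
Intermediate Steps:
S(x, u) = x² (S(x, u) = (x + 0)² = x²)
(40*S(0, Y(-5, -5)))*(-2) = (40*0²)*(-2) = (40*0)*(-2) = 0*(-2) = 0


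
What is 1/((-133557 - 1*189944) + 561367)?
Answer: 1/237866 ≈ 4.2040e-6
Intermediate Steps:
1/((-133557 - 1*189944) + 561367) = 1/((-133557 - 189944) + 561367) = 1/(-323501 + 561367) = 1/237866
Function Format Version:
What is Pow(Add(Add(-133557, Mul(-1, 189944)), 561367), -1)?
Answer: Rational(1, 237866) ≈ 4.2040e-6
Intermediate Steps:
Pow(Add(Add(-133557, Mul(-1, 189944)), 561367), -1) = Pow(Add(Add(-133557, -189944), 561367), -1) = Pow(Add(-323501, 561367), -1) = Pow(237866, -1) = Rational(1, 237866)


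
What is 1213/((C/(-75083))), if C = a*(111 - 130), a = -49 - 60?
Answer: -91075679/2071 ≈ -43977.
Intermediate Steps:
a = -109
C = 2071 (C = -109*(111 - 130) = -109*(-19) = 2071)
1213/((C/(-75083))) = 1213/((2071/(-75083))) = 1213/((2071*(-1/75083))) = 1213/(-2071/75083) = 1213*(-75083/2071) = -91075679/2071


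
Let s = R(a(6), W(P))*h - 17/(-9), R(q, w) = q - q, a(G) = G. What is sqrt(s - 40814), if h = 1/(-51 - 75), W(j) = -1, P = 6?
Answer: I*sqrt(367309)/3 ≈ 202.02*I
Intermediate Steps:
R(q, w) = 0
h = -1/126 (h = 1/(-126) = -1/126 ≈ -0.0079365)
s = 17/9 (s = 0*(-1/126) - 17/(-9) = 0 - 17*(-1/9) = 0 + 17/9 = 17/9 ≈ 1.8889)
sqrt(s - 40814) = sqrt(17/9 - 40814) = sqrt(-367309/9) = I*sqrt(367309)/3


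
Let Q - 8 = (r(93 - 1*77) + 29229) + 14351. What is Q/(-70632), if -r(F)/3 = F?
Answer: -10885/17658 ≈ -0.61643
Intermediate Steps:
r(F) = -3*F
Q = 43540 (Q = 8 + ((-3*(93 - 1*77) + 29229) + 14351) = 8 + ((-3*(93 - 77) + 29229) + 14351) = 8 + ((-3*16 + 29229) + 14351) = 8 + ((-48 + 29229) + 14351) = 8 + (29181 + 14351) = 8 + 43532 = 43540)
Q/(-70632) = 43540/(-70632) = 43540*(-1/70632) = -10885/17658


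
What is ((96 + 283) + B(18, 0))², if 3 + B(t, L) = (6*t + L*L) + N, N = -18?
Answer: 217156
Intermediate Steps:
B(t, L) = -21 + L² + 6*t (B(t, L) = -3 + ((6*t + L*L) - 18) = -3 + ((6*t + L²) - 18) = -3 + ((L² + 6*t) - 18) = -3 + (-18 + L² + 6*t) = -21 + L² + 6*t)
((96 + 283) + B(18, 0))² = ((96 + 283) + (-21 + 0² + 6*18))² = (379 + (-21 + 0 + 108))² = (379 + 87)² = 466² = 217156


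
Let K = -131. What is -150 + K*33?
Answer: -4473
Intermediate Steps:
-150 + K*33 = -150 - 131*33 = -150 - 4323 = -4473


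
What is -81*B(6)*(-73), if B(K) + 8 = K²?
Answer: 165564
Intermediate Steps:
B(K) = -8 + K²
-81*B(6)*(-73) = -81*(-8 + 6²)*(-73) = -81*(-8 + 36)*(-73) = -81*28*(-73) = -2268*(-73) = 165564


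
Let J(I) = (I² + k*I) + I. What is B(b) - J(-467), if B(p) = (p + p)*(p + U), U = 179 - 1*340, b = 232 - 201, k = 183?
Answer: -140221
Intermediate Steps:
b = 31
U = -161 (U = 179 - 340 = -161)
B(p) = 2*p*(-161 + p) (B(p) = (p + p)*(p - 161) = (2*p)*(-161 + p) = 2*p*(-161 + p))
J(I) = I² + 184*I (J(I) = (I² + 183*I) + I = I² + 184*I)
B(b) - J(-467) = 2*31*(-161 + 31) - (-467)*(184 - 467) = 2*31*(-130) - (-467)*(-283) = -8060 - 1*132161 = -8060 - 132161 = -140221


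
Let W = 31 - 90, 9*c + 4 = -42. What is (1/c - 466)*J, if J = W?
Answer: 1265255/46 ≈ 27506.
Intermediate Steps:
c = -46/9 (c = -4/9 + (1/9)*(-42) = -4/9 - 14/3 = -46/9 ≈ -5.1111)
W = -59
J = -59
(1/c - 466)*J = (1/(-46/9) - 466)*(-59) = (-9/46 - 466)*(-59) = -21445/46*(-59) = 1265255/46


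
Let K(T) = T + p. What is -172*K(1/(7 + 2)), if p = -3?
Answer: 4472/9 ≈ 496.89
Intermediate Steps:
K(T) = -3 + T (K(T) = T - 3 = -3 + T)
-172*K(1/(7 + 2)) = -172*(-3 + 1/(7 + 2)) = -172*(-3 + 1/9) = -172*(-3 + ⅑) = -172*(-26/9) = 4472/9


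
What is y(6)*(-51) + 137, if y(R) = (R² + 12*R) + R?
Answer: -5677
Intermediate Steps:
y(R) = R² + 13*R
y(6)*(-51) + 137 = (6*(13 + 6))*(-51) + 137 = (6*19)*(-51) + 137 = 114*(-51) + 137 = -5814 + 137 = -5677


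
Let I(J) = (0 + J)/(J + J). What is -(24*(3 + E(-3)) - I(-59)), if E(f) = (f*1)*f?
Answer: -575/2 ≈ -287.50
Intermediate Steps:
I(J) = ½ (I(J) = J/((2*J)) = J*(1/(2*J)) = ½)
E(f) = f² (E(f) = f*f = f²)
-(24*(3 + E(-3)) - I(-59)) = -(24*(3 + (-3)²) - 1*½) = -(24*(3 + 9) - ½) = -(24*12 - ½) = -(288 - ½) = -1*575/2 = -575/2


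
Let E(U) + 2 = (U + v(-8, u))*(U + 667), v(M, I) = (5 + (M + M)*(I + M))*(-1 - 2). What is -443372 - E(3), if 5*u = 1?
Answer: -184482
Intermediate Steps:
u = 1/5 (u = (1/5)*1 = 1/5 ≈ 0.20000)
v(M, I) = -15 - 6*M*(I + M) (v(M, I) = (5 + (2*M)*(I + M))*(-3) = (5 + 2*M*(I + M))*(-3) = -15 - 6*M*(I + M))
E(U) = -2 + (667 + U)*(-1947/5 + U) (E(U) = -2 + (U + (-15 - 6*(-8)**2 - 6*1/5*(-8)))*(U + 667) = -2 + (U + (-15 - 6*64 + 48/5))*(667 + U) = -2 + (U + (-15 - 384 + 48/5))*(667 + U) = -2 + (U - 1947/5)*(667 + U) = -2 + (-1947/5 + U)*(667 + U) = -2 + (667 + U)*(-1947/5 + U))
-443372 - E(3) = -443372 - (-1298659/5 + 3**2 + (1388/5)*3) = -443372 - (-1298659/5 + 9 + 4164/5) = -443372 - 1*(-258890) = -443372 + 258890 = -184482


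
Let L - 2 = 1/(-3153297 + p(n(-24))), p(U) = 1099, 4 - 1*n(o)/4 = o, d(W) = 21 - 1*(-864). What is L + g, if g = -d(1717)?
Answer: -2783390835/3152198 ≈ -883.00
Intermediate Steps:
d(W) = 885 (d(W) = 21 + 864 = 885)
n(o) = 16 - 4*o
L = 6304395/3152198 (L = 2 + 1/(-3153297 + 1099) = 2 + 1/(-3152198) = 2 - 1/3152198 = 6304395/3152198 ≈ 2.0000)
g = -885 (g = -1*885 = -885)
L + g = 6304395/3152198 - 885 = -2783390835/3152198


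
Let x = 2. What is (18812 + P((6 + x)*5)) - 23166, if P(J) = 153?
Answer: -4201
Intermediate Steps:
(18812 + P((6 + x)*5)) - 23166 = (18812 + 153) - 23166 = 18965 - 23166 = -4201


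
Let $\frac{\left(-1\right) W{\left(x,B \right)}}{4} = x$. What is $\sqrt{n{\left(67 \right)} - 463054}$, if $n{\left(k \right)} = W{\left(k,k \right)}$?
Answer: $i \sqrt{463322} \approx 680.68 i$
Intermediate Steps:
$W{\left(x,B \right)} = - 4 x$
$n{\left(k \right)} = - 4 k$
$\sqrt{n{\left(67 \right)} - 463054} = \sqrt{\left(-4\right) 67 - 463054} = \sqrt{-268 - 463054} = \sqrt{-463322} = i \sqrt{463322}$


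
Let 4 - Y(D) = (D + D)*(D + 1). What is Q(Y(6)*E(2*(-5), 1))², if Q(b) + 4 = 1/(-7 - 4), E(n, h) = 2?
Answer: 2025/121 ≈ 16.736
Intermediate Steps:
Y(D) = 4 - 2*D*(1 + D) (Y(D) = 4 - (D + D)*(D + 1) = 4 - 2*D*(1 + D))
Q(b) = -45/11 (Q(b) = -4 + 1/(-7 - 4) = -4 + 1/(-11) = -4 - 1/11 = -45/11)
Q(Y(6)*E(2*(-5), 1))² = (-45/11)² = 2025/121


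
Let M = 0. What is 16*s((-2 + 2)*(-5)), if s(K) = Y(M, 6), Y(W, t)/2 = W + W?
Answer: 0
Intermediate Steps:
Y(W, t) = 4*W (Y(W, t) = 2*(W + W) = 2*(2*W) = 4*W)
s(K) = 0 (s(K) = 4*0 = 0)
16*s((-2 + 2)*(-5)) = 16*0 = 0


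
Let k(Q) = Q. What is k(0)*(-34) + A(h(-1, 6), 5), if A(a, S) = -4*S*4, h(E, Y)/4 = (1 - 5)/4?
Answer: -80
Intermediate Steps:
h(E, Y) = -4 (h(E, Y) = 4*((1 - 5)/4) = 4*(-4*¼) = 4*(-1) = -4)
A(a, S) = -16*S
k(0)*(-34) + A(h(-1, 6), 5) = 0*(-34) - 16*5 = 0 - 80 = -80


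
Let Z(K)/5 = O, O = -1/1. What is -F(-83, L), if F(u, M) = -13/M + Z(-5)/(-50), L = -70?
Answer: -2/7 ≈ -0.28571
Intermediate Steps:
O = -1 (O = -1*1 = -1)
Z(K) = -5 (Z(K) = 5*(-1) = -5)
F(u, M) = ⅒ - 13/M (F(u, M) = -13/M - 5/(-50) = -13/M - 5*(-1/50) = -13/M + ⅒ = ⅒ - 13/M)
-F(-83, L) = -(-130 - 70)/(10*(-70)) = -(-1)*(-200)/(10*70) = -1*2/7 = -2/7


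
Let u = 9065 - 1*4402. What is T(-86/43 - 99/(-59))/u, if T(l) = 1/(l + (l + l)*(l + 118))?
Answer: -3481/1235485165 ≈ -2.8175e-6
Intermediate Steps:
u = 4663 (u = 9065 - 4402 = 4663)
T(l) = 1/(l + 2*l*(118 + l)) (T(l) = 1/(l + (2*l)*(118 + l)) = 1/(l + 2*l*(118 + l)))
T(-86/43 - 99/(-59))/u = (1/((-86/43 - 99/(-59))*(237 + 2*(-86/43 - 99/(-59)))))/4663 = (1/((-86*1/43 - 99*(-1/59))*(237 + 2*(-86*1/43 - 99*(-1/59)))))*(1/4663) = (1/((-2 + 99/59)*(237 + 2*(-2 + 99/59))))*(1/4663) = (1/((-19/59)*(237 + 2*(-19/59))))*(1/4663) = -59/(19*(237 - 38/59))*(1/4663) = -59/(19*13945/59)*(1/4663) = -59/19*59/13945*(1/4663) = -3481/264955*1/4663 = -3481/1235485165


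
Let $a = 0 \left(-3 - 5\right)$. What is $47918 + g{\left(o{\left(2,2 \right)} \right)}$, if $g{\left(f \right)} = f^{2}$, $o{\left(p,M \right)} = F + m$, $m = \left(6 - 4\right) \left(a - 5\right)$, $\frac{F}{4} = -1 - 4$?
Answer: $48818$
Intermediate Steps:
$F = -20$ ($F = 4 \left(-1 - 4\right) = 4 \left(-5\right) = -20$)
$a = 0$ ($a = 0 \left(-8\right) = 0$)
$m = -10$ ($m = \left(6 - 4\right) \left(0 - 5\right) = 2 \left(-5\right) = -10$)
$o{\left(p,M \right)} = -30$ ($o{\left(p,M \right)} = -20 - 10 = -30$)
$47918 + g{\left(o{\left(2,2 \right)} \right)} = 47918 + \left(-30\right)^{2} = 47918 + 900 = 48818$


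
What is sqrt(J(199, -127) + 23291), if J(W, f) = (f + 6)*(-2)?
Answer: sqrt(23533) ≈ 153.40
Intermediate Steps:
J(W, f) = -12 - 2*f (J(W, f) = (6 + f)*(-2) = -12 - 2*f)
sqrt(J(199, -127) + 23291) = sqrt((-12 - 2*(-127)) + 23291) = sqrt((-12 + 254) + 23291) = sqrt(242 + 23291) = sqrt(23533)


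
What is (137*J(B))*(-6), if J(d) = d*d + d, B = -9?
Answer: -59184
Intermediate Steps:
J(d) = d + d² (J(d) = d² + d = d + d²)
(137*J(B))*(-6) = (137*(-9*(1 - 9)))*(-6) = (137*(-9*(-8)))*(-6) = (137*72)*(-6) = 9864*(-6) = -59184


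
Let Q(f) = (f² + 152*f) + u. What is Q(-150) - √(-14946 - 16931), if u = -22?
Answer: -322 - I*√31877 ≈ -322.0 - 178.54*I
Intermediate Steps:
Q(f) = -22 + f² + 152*f (Q(f) = (f² + 152*f) - 22 = -22 + f² + 152*f)
Q(-150) - √(-14946 - 16931) = (-22 + (-150)² + 152*(-150)) - √(-14946 - 16931) = (-22 + 22500 - 22800) - √(-31877) = -322 - I*√31877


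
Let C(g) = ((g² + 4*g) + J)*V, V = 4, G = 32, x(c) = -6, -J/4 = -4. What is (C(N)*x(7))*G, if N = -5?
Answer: -16128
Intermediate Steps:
J = 16 (J = -4*(-4) = 16)
C(g) = 64 + 4*g² + 16*g (C(g) = ((g² + 4*g) + 16)*4 = (16 + g² + 4*g)*4 = 64 + 4*g² + 16*g)
(C(N)*x(7))*G = ((64 + 4*(-5)² + 16*(-5))*(-6))*32 = ((64 + 4*25 - 80)*(-6))*32 = ((64 + 100 - 80)*(-6))*32 = (84*(-6))*32 = -504*32 = -16128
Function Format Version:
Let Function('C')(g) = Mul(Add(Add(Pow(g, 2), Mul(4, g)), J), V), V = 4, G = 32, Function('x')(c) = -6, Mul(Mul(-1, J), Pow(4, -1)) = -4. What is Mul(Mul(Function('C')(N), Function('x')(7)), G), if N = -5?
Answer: -16128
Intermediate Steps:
J = 16 (J = Mul(-4, -4) = 16)
Function('C')(g) = Add(64, Mul(4, Pow(g, 2)), Mul(16, g)) (Function('C')(g) = Mul(Add(Add(Pow(g, 2), Mul(4, g)), 16), 4) = Mul(Add(16, Pow(g, 2), Mul(4, g)), 4) = Add(64, Mul(4, Pow(g, 2)), Mul(16, g)))
Mul(Mul(Function('C')(N), Function('x')(7)), G) = Mul(Mul(Add(64, Mul(4, Pow(-5, 2)), Mul(16, -5)), -6), 32) = Mul(Mul(Add(64, Mul(4, 25), -80), -6), 32) = Mul(Mul(Add(64, 100, -80), -6), 32) = Mul(Mul(84, -6), 32) = Mul(-504, 32) = -16128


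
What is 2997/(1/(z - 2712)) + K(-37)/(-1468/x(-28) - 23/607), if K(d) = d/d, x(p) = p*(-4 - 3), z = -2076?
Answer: -3212826131599/223896 ≈ -1.4350e+7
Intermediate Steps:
x(p) = -7*p (x(p) = p*(-7) = -7*p)
K(d) = 1
2997/(1/(z - 2712)) + K(-37)/(-1468/x(-28) - 23/607) = 2997/(1/(-2076 - 2712)) + 1/(-1468/((-7*(-28))) - 23/607) = 2997/(1/(-4788)) + 1/(-1468/196 - 23*1/607) = 2997/(-1/4788) + 1/(-1468*1/196 - 23/607) = 2997*(-4788) + 1/(-367/49 - 23/607) = -14349636 + 1/(-223896/29743) = -14349636 + 1*(-29743/223896) = -14349636 - 29743/223896 = -3212826131599/223896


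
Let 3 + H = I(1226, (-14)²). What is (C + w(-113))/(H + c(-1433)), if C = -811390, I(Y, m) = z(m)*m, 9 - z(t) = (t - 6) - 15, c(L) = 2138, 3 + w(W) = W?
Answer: 811506/30401 ≈ 26.693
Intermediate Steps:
w(W) = -3 + W
z(t) = 30 - t (z(t) = 9 - ((t - 6) - 15) = 9 - ((-6 + t) - 15) = 9 - (-21 + t) = 9 + (21 - t) = 30 - t)
I(Y, m) = m*(30 - m) (I(Y, m) = (30 - m)*m = m*(30 - m))
H = -32539 (H = -3 + (-14)²*(30 - 1*(-14)²) = -3 + 196*(30 - 1*196) = -3 + 196*(30 - 196) = -3 + 196*(-166) = -3 - 32536 = -32539)
(C + w(-113))/(H + c(-1433)) = (-811390 + (-3 - 113))/(-32539 + 2138) = (-811390 - 116)/(-30401) = -811506*(-1/30401) = 811506/30401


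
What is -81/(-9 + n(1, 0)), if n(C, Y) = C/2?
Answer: 162/17 ≈ 9.5294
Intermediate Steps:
n(C, Y) = C/2 (n(C, Y) = C*(½) = C/2)
-81/(-9 + n(1, 0)) = -81/(-9 + (½)*1) = -81/(-9 + ½) = -81/(-17/2) = -81*(-2/17) = 162/17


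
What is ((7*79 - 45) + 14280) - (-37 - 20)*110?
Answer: 21058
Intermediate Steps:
((7*79 - 45) + 14280) - (-37 - 20)*110 = ((553 - 45) + 14280) - (-57)*110 = (508 + 14280) - 1*(-6270) = 14788 + 6270 = 21058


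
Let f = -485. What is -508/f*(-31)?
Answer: -15748/485 ≈ -32.470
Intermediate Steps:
-508/f*(-31) = -508/(-485)*(-31) = -508*(-1/485)*(-31) = (508/485)*(-31) = -15748/485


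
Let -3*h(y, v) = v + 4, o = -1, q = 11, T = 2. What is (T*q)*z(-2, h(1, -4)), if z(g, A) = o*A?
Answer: 0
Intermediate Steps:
h(y, v) = -4/3 - v/3 (h(y, v) = -(v + 4)/3 = -(4 + v)/3 = -4/3 - v/3)
z(g, A) = -A
(T*q)*z(-2, h(1, -4)) = (2*11)*(-(-4/3 - ⅓*(-4))) = 22*(-(-4/3 + 4/3)) = 22*(-1*0) = 22*0 = 0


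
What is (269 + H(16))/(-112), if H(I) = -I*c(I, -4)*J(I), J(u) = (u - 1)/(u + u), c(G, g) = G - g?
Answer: -17/16 ≈ -1.0625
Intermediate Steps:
J(u) = (-1 + u)/(2*u) (J(u) = (-1 + u)/((2*u)) = (-1 + u)*(1/(2*u)) = (-1 + u)/(2*u))
H(I) = -(-1 + I)*(4 + I)/2 (H(I) = -I*(I - 1*(-4))*(-1 + I)/(2*I) = -I*(I + 4)*(-1 + I)/(2*I) = -I*(4 + I)*(-1 + I)/(2*I) = -(-1 + I)*(4 + I)/2)
(269 + H(16))/(-112) = (269 - (-1 + 16)*(4 + 16)/2)/(-112) = (269 - ½*15*20)*(-1/112) = (269 - 150)*(-1/112) = 119*(-1/112) = -17/16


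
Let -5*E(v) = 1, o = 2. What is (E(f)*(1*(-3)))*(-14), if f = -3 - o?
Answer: -42/5 ≈ -8.4000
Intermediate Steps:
f = -5 (f = -3 - 1*2 = -3 - 2 = -5)
E(v) = -⅕ (E(v) = -⅕*1 = -⅕)
(E(f)*(1*(-3)))*(-14) = -(-3)/5*(-14) = -⅕*(-3)*(-14) = (⅗)*(-14) = -42/5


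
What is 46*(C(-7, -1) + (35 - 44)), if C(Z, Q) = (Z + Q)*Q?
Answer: -46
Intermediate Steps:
C(Z, Q) = Q*(Q + Z) (C(Z, Q) = (Q + Z)*Q = Q*(Q + Z))
46*(C(-7, -1) + (35 - 44)) = 46*(-(-1 - 7) + (35 - 44)) = 46*(-1*(-8) - 9) = 46*(8 - 9) = 46*(-1) = -46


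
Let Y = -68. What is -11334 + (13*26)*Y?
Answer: -34318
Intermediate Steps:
-11334 + (13*26)*Y = -11334 + (13*26)*(-68) = -11334 + 338*(-68) = -11334 - 22984 = -34318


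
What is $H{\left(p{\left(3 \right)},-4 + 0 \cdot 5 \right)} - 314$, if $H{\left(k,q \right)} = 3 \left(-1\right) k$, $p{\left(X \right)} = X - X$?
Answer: $-314$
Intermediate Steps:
$p{\left(X \right)} = 0$
$H{\left(k,q \right)} = - 3 k$
$H{\left(p{\left(3 \right)},-4 + 0 \cdot 5 \right)} - 314 = \left(-3\right) 0 - 314 = 0 - 314 = -314$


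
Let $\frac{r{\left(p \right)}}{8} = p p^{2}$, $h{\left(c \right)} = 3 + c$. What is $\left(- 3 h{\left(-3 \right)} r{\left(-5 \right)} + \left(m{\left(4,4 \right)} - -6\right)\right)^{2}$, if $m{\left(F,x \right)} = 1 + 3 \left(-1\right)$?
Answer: $16$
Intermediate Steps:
$m{\left(F,x \right)} = -2$ ($m{\left(F,x \right)} = 1 - 3 = -2$)
$r{\left(p \right)} = 8 p^{3}$ ($r{\left(p \right)} = 8 p p^{2} = 8 p^{3}$)
$\left(- 3 h{\left(-3 \right)} r{\left(-5 \right)} + \left(m{\left(4,4 \right)} - -6\right)\right)^{2} = \left(- 3 \left(3 - 3\right) 8 \left(-5\right)^{3} - -4\right)^{2} = \left(\left(-3\right) 0 \cdot 8 \left(-125\right) + \left(-2 + 6\right)\right)^{2} = \left(0 \left(-1000\right) + 4\right)^{2} = \left(0 + 4\right)^{2} = 4^{2} = 16$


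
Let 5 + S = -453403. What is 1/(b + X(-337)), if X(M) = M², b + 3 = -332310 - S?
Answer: 1/234664 ≈ 4.2614e-6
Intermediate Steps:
S = -453408 (S = -5 - 453403 = -453408)
b = 121095 (b = -3 + (-332310 - 1*(-453408)) = -3 + (-332310 + 453408) = -3 + 121098 = 121095)
1/(b + X(-337)) = 1/(121095 + (-337)²) = 1/(121095 + 113569) = 1/234664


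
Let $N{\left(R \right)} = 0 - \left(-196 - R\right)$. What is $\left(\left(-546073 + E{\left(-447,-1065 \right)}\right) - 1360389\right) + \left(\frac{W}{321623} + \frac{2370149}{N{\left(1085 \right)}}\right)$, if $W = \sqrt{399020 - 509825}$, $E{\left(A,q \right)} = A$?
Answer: $- \frac{2440380280}{1281} + \frac{i \sqrt{110805}}{321623} \approx -1.9051 \cdot 10^{6} + 0.001035 i$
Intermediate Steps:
$W = i \sqrt{110805}$ ($W = \sqrt{-110805} = i \sqrt{110805} \approx 332.87 i$)
$N{\left(R \right)} = 196 + R$ ($N{\left(R \right)} = 0 + \left(196 + R\right) = 196 + R$)
$\left(\left(-546073 + E{\left(-447,-1065 \right)}\right) - 1360389\right) + \left(\frac{W}{321623} + \frac{2370149}{N{\left(1085 \right)}}\right) = \left(\left(-546073 - 447\right) - 1360389\right) + \left(\frac{i \sqrt{110805}}{321623} + \frac{2370149}{196 + 1085}\right) = \left(-546520 - 1360389\right) + \left(i \sqrt{110805} \cdot \frac{1}{321623} + \frac{2370149}{1281}\right) = -1906909 + \left(\frac{i \sqrt{110805}}{321623} + 2370149 \cdot \frac{1}{1281}\right) = -1906909 + \left(\frac{i \sqrt{110805}}{321623} + \frac{2370149}{1281}\right) = -1906909 + \left(\frac{2370149}{1281} + \frac{i \sqrt{110805}}{321623}\right) = - \frac{2440380280}{1281} + \frac{i \sqrt{110805}}{321623}$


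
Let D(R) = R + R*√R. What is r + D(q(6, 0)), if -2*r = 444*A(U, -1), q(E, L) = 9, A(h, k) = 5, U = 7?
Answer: -1074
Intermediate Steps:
D(R) = R + R^(3/2)
r = -1110 (r = -222*5 = -½*2220 = -1110)
r + D(q(6, 0)) = -1110 + (9 + 9^(3/2)) = -1110 + (9 + 27) = -1110 + 36 = -1074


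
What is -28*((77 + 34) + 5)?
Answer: -3248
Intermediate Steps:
-28*((77 + 34) + 5) = -28*(111 + 5) = -28*116 = -3248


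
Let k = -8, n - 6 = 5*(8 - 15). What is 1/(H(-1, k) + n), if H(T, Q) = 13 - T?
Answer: -1/15 ≈ -0.066667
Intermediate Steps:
n = -29 (n = 6 + 5*(8 - 15) = 6 + 5*(-7) = 6 - 35 = -29)
1/(H(-1, k) + n) = 1/((13 - 1*(-1)) - 29) = 1/((13 + 1) - 29) = 1/(14 - 29) = 1/(-15) = -1/15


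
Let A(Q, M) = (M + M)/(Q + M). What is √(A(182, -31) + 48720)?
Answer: √1110855358/151 ≈ 220.73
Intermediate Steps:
A(Q, M) = 2*M/(M + Q) (A(Q, M) = (2*M)/(M + Q) = 2*M/(M + Q))
√(A(182, -31) + 48720) = √(2*(-31)/(-31 + 182) + 48720) = √(2*(-31)/151 + 48720) = √(2*(-31)*(1/151) + 48720) = √(-62/151 + 48720) = √(7356658/151) = √1110855358/151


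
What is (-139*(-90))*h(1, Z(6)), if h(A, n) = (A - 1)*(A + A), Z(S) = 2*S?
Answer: 0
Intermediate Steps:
h(A, n) = 2*A*(-1 + A) (h(A, n) = (-1 + A)*(2*A) = 2*A*(-1 + A))
(-139*(-90))*h(1, Z(6)) = (-139*(-90))*(2*1*(-1 + 1)) = 12510*(2*1*0) = 12510*0 = 0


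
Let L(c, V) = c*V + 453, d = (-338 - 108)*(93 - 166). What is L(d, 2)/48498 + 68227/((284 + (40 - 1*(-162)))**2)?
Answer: 3132668095/1909172268 ≈ 1.6409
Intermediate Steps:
d = 32558 (d = -446*(-73) = 32558)
L(c, V) = 453 + V*c (L(c, V) = V*c + 453 = 453 + V*c)
L(d, 2)/48498 + 68227/((284 + (40 - 1*(-162)))**2) = (453 + 2*32558)/48498 + 68227/((284 + (40 - 1*(-162)))**2) = (453 + 65116)*(1/48498) + 68227/((284 + (40 + 162))**2) = 65569*(1/48498) + 68227/((284 + 202)**2) = 65569/48498 + 68227/(486**2) = 65569/48498 + 68227/236196 = 3132668095/1909172268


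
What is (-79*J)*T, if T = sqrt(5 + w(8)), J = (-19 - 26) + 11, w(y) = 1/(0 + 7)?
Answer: 16116*sqrt(7)/7 ≈ 6091.3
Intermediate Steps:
w(y) = 1/7
J = -34 (J = -45 + 11 = -34)
T = 6*sqrt(7)/7 (T = sqrt(5 + 1/7) = sqrt(36/7) = 6*sqrt(7)/7 ≈ 2.2678)
(-79*J)*T = (-79*(-34))*(6*sqrt(7)/7) = 2686*(6*sqrt(7)/7) = 16116*sqrt(7)/7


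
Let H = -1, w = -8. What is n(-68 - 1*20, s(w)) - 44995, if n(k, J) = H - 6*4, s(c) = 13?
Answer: -45020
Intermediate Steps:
n(k, J) = -25 (n(k, J) = -1 - 6*4 = -1 - 24 = -25)
n(-68 - 1*20, s(w)) - 44995 = -25 - 44995 = -45020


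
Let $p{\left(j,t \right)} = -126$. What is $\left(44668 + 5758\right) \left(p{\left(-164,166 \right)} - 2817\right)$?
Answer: $-148403718$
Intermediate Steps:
$\left(44668 + 5758\right) \left(p{\left(-164,166 \right)} - 2817\right) = \left(44668 + 5758\right) \left(-126 - 2817\right) = 50426 \left(-2943\right) = -148403718$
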